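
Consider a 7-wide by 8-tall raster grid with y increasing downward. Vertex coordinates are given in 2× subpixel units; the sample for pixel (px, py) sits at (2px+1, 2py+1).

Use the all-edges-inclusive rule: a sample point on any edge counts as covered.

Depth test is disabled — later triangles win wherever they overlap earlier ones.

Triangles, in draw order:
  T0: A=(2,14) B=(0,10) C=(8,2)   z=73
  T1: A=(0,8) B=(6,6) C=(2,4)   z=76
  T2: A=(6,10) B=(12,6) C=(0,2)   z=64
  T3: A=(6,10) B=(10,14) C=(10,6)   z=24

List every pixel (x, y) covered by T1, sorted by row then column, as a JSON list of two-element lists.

T0:
  2·area = 48
  edge (2, 14)→(0, 10): d=(-2,-4) inclusive
  edge (0, 10)→(8, 2): d=(8,-8) inclusive
  edge (8, 2)→(2, 14): d=(-6,12) inclusive
    (4,0)@(9, 1): e=[54,0,-6] → ·  [on edge]
    (3,1)@(7, 3): e=[42,0,6] → #  [on edge]
    (4,1)@(9, 3): e=[50,16,-18] → ·
    (2,2)@(5, 5): e=[30,0,18] → #  [on edge]
    (3,2)@(7, 5): e=[38,16,-6] → ·
    (1,3)@(3, 7): e=[18,0,30] → #  [on edge]
    (3,3)@(7, 7): e=[34,32,-18] → ·
    (0,4)@(1, 9): e=[6,0,42] → #  [on edge]
    (2,4)@(5, 9): e=[22,32,-6] → ·
    (0,5)@(1, 11): e=[2,16,30] → #
    (2,5)@(5, 11): e=[18,48,-18] → ·
    (0,6)@(1, 13): e=[-2,32,18] → ·
  covered (8 px):
    · · · · · · ·
    · · · # · · ·
    · · # · · · ·
    · # # · · · ·
    # # · · · · ·
    # # · · · · ·
    · · · · · · ·
    · · · · · · ·
T1:
  2·area = 20  (B↔C swapped to make it positive)
  edge (0, 8)→(2, 4): d=(2,-4) inclusive
  edge (2, 4)→(6, 6): d=(4,2) inclusive
  edge (6, 6)→(0, 8): d=(-6,2) inclusive
    (1,2)@(3, 5): e=[6,2,12] → #
    (2,2)@(5, 5): e=[14,-2,8] → ·
    (4,2)@(9, 5): e=[30,-10,0] → ·  [on edge]
    (0,3)@(1, 7): e=[2,14,4] → #
    (1,3)@(3, 7): e=[10,10,0] → #  [on edge]
    (2,3)@(5, 7): e=[18,6,-4] → ·
    (0,4)@(1, 9): e=[6,22,-8] → ·
    (1,4)@(3, 9): e=[14,18,-12] → ·
  covered (3 px):
    · · · · · · ·
    · · · · · · ·
    · # · · · · ·
    # # · · · · ·
    · · · · · · ·
    · · · · · · ·
    · · · · · · ·
    · · · · · · ·
T2:
  2·area = 72  (B↔C swapped to make it positive)
  edge (6, 10)→(0, 2): d=(-6,-8) inclusive
  edge (0, 2)→(12, 6): d=(12,4) inclusive
  edge (12, 6)→(6, 10): d=(-6,4) inclusive
    (0,1)@(1, 3): e=[2,8,62] → #
    (1,1)@(3, 3): e=[18,0,54] → #  [on edge]
    (2,1)@(5, 3): e=[34,-8,46] → ·
    (0,2)@(1, 5): e=[-10,32,50] → ·
    (1,2)@(3, 5): e=[6,24,42] → #
    (2,2)@(5, 5): e=[22,16,34] → #
    (3,2)@(7, 5): e=[38,8,26] → #
    (4,2)@(9, 5): e=[54,0,18] → #  [on edge]
    (5,2)@(11, 5): e=[70,-8,10] → ·
    (1,3)@(3, 7): e=[-6,48,30] → ·
    (2,3)@(5, 7): e=[10,40,22] → #
    (5,3)@(11, 7): e=[58,16,-2] → ·
  covered (10 px):
    · · · · · · ·
    # # · · · · ·
    · # # # # · ·
    · · # # # · ·
    · · · # · · ·
    · · · · · · ·
    · · · · · · ·
    · · · · · · ·
T3:
  2·area = 32  (B↔C swapped to make it positive)
  edge (6, 10)→(10, 6): d=(4,-4) inclusive
  edge (10, 6)→(10, 14): d=(0,8) inclusive
  edge (10, 14)→(6, 10): d=(-4,-4) inclusive
    (6,1)@(13, 3): e=[0,-24,56] → ·  [on edge]
    (0,2)@(1, 5): e=[-40,72,0] → ·  [on edge]
    (5,2)@(11, 5): e=[0,-8,40] → ·  [on edge]
    (1,3)@(3, 7): e=[-24,56,0] → ·  [on edge]
    (4,3)@(9, 7): e=[0,8,24] → #  [on edge]
    (5,3)@(11, 7): e=[8,-8,32] → ·
    (2,4)@(5, 9): e=[-8,40,0] → ·  [on edge]
    (3,4)@(7, 9): e=[0,24,8] → #  [on edge]
    (5,4)@(11, 9): e=[16,-8,24] → ·
    (2,5)@(5, 11): e=[0,40,-8] → ·  [on edge]
    (3,5)@(7, 11): e=[8,24,0] → #  [on edge]
    (5,5)@(11, 11): e=[24,-8,16] → ·
    (1,6)@(3, 13): e=[0,56,-24] → ·  [on edge]
    (4,6)@(9, 13): e=[24,8,0] → #  [on edge]
    (0,7)@(1, 15): e=[0,72,-40] → ·  [on edge]
    (5,7)@(11, 15): e=[40,-8,0] → ·  [on edge]
  covered (6 px):
    · · · · · · ·
    · · · · · · ·
    · · · · · · ·
    · · · · # · ·
    · · · # # · ·
    · · · # # · ·
    · · · · # · ·
    · · · · · · ·

Answer: [[1,2],[0,3],[1,3]]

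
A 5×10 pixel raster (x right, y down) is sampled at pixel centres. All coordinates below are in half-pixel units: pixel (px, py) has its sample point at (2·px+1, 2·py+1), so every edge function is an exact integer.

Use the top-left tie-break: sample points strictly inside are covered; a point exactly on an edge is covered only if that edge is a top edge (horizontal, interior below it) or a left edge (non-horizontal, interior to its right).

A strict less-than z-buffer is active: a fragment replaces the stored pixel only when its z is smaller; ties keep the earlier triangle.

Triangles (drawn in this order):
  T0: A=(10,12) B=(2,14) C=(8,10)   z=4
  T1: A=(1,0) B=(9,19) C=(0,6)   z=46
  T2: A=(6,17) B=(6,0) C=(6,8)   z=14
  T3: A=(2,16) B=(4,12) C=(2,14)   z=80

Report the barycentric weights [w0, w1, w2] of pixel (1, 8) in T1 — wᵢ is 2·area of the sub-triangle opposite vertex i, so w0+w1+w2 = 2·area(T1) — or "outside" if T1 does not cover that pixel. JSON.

T0:
  2·area = 20
  edge (10, 12)→(2, 14): d=(-8,2) right/bottom  bias=-1
  edge (2, 14)→(8, 10): d=(6,-4) top-left  bias=+0
  edge (8, 10)→(10, 12): d=(2,2) right/bottom  bias=-1
    (0,1)@(1, 3): e=[90,-70,0] → ·  [on edge]
    (1,2)@(3, 5): e=[70,-50,0] → ·  [on edge]
    (2,3)@(5, 7): e=[50,-30,0] → ·  [on edge]
    (3,4)@(7, 9): e=[30,-10,0] → ·  [on edge]
    (3,5)@(7, 11): e=[14,2,4] → █
    (4,5)@(9, 11): e=[10,10,0] → ·  [on edge]
    (2,6)@(5, 13): e=[2,6,12] → █
    (3,6)@(7, 13): e=[-2,14,8] → ·
    (2,7)@(5, 15): e=[-14,18,16] → ·
  covered (2 px):
    · · · · ·
    · · · · ·
    · · · · ·
    · · · · ·
    · · · · ·
    · · · █ ·
    · · █ · ·
    · · · · ·
    · · · · ·
    · · · · ·
T1:
  2·area = 67
  edge (1, 0)→(9, 19): d=(8,19) right/bottom  bias=-1
  edge (9, 19)→(0, 6): d=(-9,-13) top-left  bias=+0
  edge (0, 6)→(1, 0): d=(1,-6) top-left  bias=+0
    (0,0)@(1, 1): e=[8,58,1] → █
    (1,0)@(3, 1): e=[-30,84,13] → ·
    (0,1)@(1, 3): e=[24,40,3] → █
    (1,1)@(3, 3): e=[-14,66,15] → ·
    (0,2)@(1, 5): e=[40,22,5] → █
    (1,2)@(3, 5): e=[2,48,17] → █
    (2,2)@(5, 5): e=[-36,74,29] → ·
    (0,3)@(1, 7): e=[56,4,7] → █
    (2,3)@(5, 7): e=[-20,56,31] → ·
    (0,4)@(1, 9): e=[72,-14,9] → ·
    (1,4)@(3, 9): e=[34,12,21] → █
    (2,4)@(5, 9): e=[-4,38,33] → ·
    (4,9)@(9, 19): e=[0,0,67] → ·  [on edge]
  covered (10 px):
    █ · · · ·
    █ · · · ·
    █ █ · · ·
    █ █ · · ·
    · █ · · ·
    · · █ · ·
    · · █ · ·
    · · · █ ·
    · · · · ·
    · · · · ·
T2:
  degenerate (2·area = 0) — covers nothing
T3:
  2·area = 4  (B↔C swapped to make it positive)
  edge (2, 16)→(2, 14): d=(0,-2) top-left  bias=+0
  edge (2, 14)→(4, 12): d=(2,-2) top-left  bias=+0
  edge (4, 12)→(2, 16): d=(-2,4) right/bottom  bias=-1
    (4,3)@(9, 7): e=[14,0,-10] → ·  [on edge]
    (3,4)@(7, 9): e=[10,0,-6] → ·  [on edge]
    (2,5)@(5, 11): e=[6,0,-2] → ·  [on edge]
    (1,6)@(3, 13): e=[2,0,2] → █  [on edge]
    (2,6)@(5, 13): e=[6,4,-6] → ·
    (0,7)@(1, 15): e=[-2,0,6] → ·  [on edge]
    (1,7)@(3, 15): e=[2,4,-2] → ·
  covered (1 px):
    · · · · ·
    · · · · ·
    · · · · ·
    · · · · ·
    · · · · ·
    · · · · ·
    · █ · · ·
    · · · · ·
    · · · · ·
    · · · · ·

Result: "outside"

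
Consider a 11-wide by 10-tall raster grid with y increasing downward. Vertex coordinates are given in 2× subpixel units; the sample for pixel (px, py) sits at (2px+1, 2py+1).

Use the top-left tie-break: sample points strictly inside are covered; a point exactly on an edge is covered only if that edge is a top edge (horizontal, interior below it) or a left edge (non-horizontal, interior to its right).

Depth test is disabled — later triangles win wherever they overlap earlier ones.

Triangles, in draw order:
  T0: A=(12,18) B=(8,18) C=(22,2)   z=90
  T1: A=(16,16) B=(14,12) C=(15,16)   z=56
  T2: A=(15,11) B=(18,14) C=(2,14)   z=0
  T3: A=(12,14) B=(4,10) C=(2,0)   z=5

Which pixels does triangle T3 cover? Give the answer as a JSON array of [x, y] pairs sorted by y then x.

T0:
  2·area = 64
  edge (12, 18)→(8, 18): d=(-4,0) right/bottom  bias=-1
  edge (8, 18)→(22, 2): d=(14,-16) top-left  bias=+0
  edge (22, 2)→(12, 18): d=(-10,16) right/bottom  bias=-1
    (8,4)@(17, 9): e=[36,18,10] → #
    (9,4)@(19, 9): e=[36,50,-22] → ·
    (7,5)@(15, 11): e=[28,14,22] → #
    (8,5)@(17, 11): e=[28,46,-10] → ·
    (6,6)@(13, 13): e=[20,10,34] → #
    (8,6)@(17, 13): e=[20,74,-30] → ·
    (5,7)@(11, 15): e=[12,6,46] → #
    (7,7)@(15, 15): e=[12,70,-18] → ·
    (4,8)@(9, 17): e=[4,2,58] → #
    (6,8)@(13, 17): e=[4,66,-6] → ·
    (4,9)@(9, 19): e=[-4,30,38] → ·
    (5,9)@(11, 19): e=[-4,62,6] → ·
  covered (8 px):
    · · · · · · · · · · ·
    · · · · · · · · · · ·
    · · · · · · · · · · ·
    · · · · · · · · · · ·
    · · · · · · · · # · ·
    · · · · · · · # · · ·
    · · · · · · # # · · ·
    · · · · · # # · · · ·
    · · · · # # · · · · ·
    · · · · · · · · · · ·
T1:
  2·area = 4  (B↔C swapped to make it positive)
  edge (16, 16)→(15, 16): d=(-1,0) right/bottom  bias=-1
  edge (15, 16)→(14, 12): d=(-1,-4) top-left  bias=+0
  edge (14, 12)→(16, 16): d=(2,4) right/bottom  bias=-1
    (7,7)@(15, 15): e=[1,1,2] → #
    (8,7)@(17, 15): e=[1,9,-6] → ·
    (7,8)@(15, 17): e=[-1,-1,6] → ·
  covered (1 px):
    · · · · · · · · · · ·
    · · · · · · · · · · ·
    · · · · · · · · · · ·
    · · · · · · · · · · ·
    · · · · · · · · · · ·
    · · · · · · · · · · ·
    · · · · · · · · · · ·
    · · · · · · · # · · ·
    · · · · · · · · · · ·
    · · · · · · · · · · ·
T2:
  2·area = 48
  edge (15, 11)→(18, 14): d=(3,3) right/bottom  bias=-1
  edge (18, 14)→(2, 14): d=(-16,0) right/bottom  bias=-1
  edge (2, 14)→(15, 11): d=(13,-3) top-left  bias=+0
    (2,0)@(5, 1): e=[0,208,-160] → ·  [on edge]
    (3,1)@(7, 3): e=[0,176,-128] → ·  [on edge]
    (4,2)@(9, 5): e=[0,144,-96] → ·  [on edge]
    (5,3)@(11, 7): e=[0,112,-64] → ·  [on edge]
    (6,4)@(13, 9): e=[0,80,-32] → ·  [on edge]
    (7,5)@(15, 11): e=[0,48,0] → ·  [on edge]
    (3,6)@(7, 13): e=[30,16,2] → #
    (4,6)@(9, 13): e=[24,16,8] → #
    (5,6)@(11, 13): e=[18,16,14] → #
    (6,6)@(13, 13): e=[12,16,20] → #
    (7,6)@(15, 13): e=[6,16,26] → #
    (8,6)@(17, 13): e=[0,16,32] → ·  [on edge]
    (9,7)@(19, 15): e=[0,-16,64] → ·  [on edge]
    (10,8)@(21, 17): e=[0,-48,96] → ·  [on edge]
  covered (5 px):
    · · · · · · · · · · ·
    · · · · · · · · · · ·
    · · · · · · · · · · ·
    · · · · · · · · · · ·
    · · · · · · · · · · ·
    · · · · · · · · · · ·
    · · · # # # # # · · ·
    · · · · · · · · · · ·
    · · · · · · · · · · ·
    · · · · · · · · · · ·
T3:
  2·area = 72
  edge (12, 14)→(4, 10): d=(-8,-4) top-left  bias=+0
  edge (4, 10)→(2, 0): d=(-2,-10) top-left  bias=+0
  edge (2, 0)→(12, 14): d=(10,14) right/bottom  bias=-1
    (1,1)@(3, 3): e=[52,4,16] → #
    (2,1)@(5, 3): e=[60,24,-12] → ·
    (1,2)@(3, 5): e=[36,0,36] → #  [on edge]
    (2,2)@(5, 5): e=[44,20,8] → #
    (3,2)@(7, 5): e=[52,40,-20] → ·
    (1,3)@(3, 7): e=[20,-4,56] → ·
    (2,3)@(5, 7): e=[28,16,28] → #
    (3,3)@(7, 7): e=[36,36,0] → ·  [on edge]
    (2,4)@(5, 9): e=[12,12,48] → #
    (3,4)@(7, 9): e=[20,32,20] → #
    (4,4)@(9, 9): e=[28,52,-8] → ·
    (2,5)@(5, 11): e=[-4,8,68] → ·
    (2,7)@(5, 15): e=[-36,0,108] → ·  [on edge]
  covered (9 px):
    · · · · · · · · · · ·
    · # · · · · · · · · ·
    · # # · · · · · · · ·
    · · # · · · · · · · ·
    · · # # · · · · · · ·
    · · · # # · · · · · ·
    · · · · · # · · · · ·
    · · · · · · · · · · ·
    · · · · · · · · · · ·
    · · · · · · · · · · ·

Final: [[1,1],[1,2],[2,2],[2,3],[2,4],[3,4],[3,5],[4,5],[5,6]]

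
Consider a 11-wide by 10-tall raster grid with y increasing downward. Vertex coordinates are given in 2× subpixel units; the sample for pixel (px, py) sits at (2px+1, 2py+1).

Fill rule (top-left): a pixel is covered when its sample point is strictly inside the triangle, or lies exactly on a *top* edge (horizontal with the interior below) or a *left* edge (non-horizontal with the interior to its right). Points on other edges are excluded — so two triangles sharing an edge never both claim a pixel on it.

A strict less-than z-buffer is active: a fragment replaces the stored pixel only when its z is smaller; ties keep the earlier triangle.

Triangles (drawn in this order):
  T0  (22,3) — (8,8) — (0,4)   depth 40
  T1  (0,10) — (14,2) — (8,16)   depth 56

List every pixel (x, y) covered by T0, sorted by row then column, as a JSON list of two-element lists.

T0:
  2·area = 96
  edge (22, 3)→(8, 8): d=(-14,5) right/bottom  bias=-1
  edge (8, 8)→(0, 4): d=(-8,-4) top-left  bias=+0
  edge (0, 4)→(22, 3): d=(22,-1) top-left  bias=+0
    (1,2)@(3, 5): e=[67,4,25] → █
    (2,2)@(5, 5): e=[57,12,27] → █
    (3,2)@(7, 5): e=[47,20,29] → █
    (4,2)@(9, 5): e=[37,28,31] → █
    (5,2)@(11, 5): e=[27,36,33] → █
    (6,2)@(13, 5): e=[17,44,35] → █
    (7,2)@(15, 5): e=[7,52,37] → █
    (8,2)@(17, 5): e=[-3,60,39] → ·
    (1,3)@(3, 7): e=[39,-12,69] → ·
    (2,3)@(5, 7): e=[29,-4,71] → ·
    (3,3)@(7, 7): e=[19,4,73] → █
    (5,3)@(11, 7): e=[-1,20,77] → ·
  covered (9 px):
    · · · · · · · · · · ·
    · · · · · · · · · · ·
    · █ █ █ █ █ █ █ · · ·
    · · · █ █ · · · · · ·
    · · · · · · · · · · ·
    · · · · · · · · · · ·
    · · · · · · · · · · ·
    · · · · · · · · · · ·
    · · · · · · · · · · ·
    · · · · · · · · · · ·
T1:
  2·area = 148
  edge (0, 10)→(14, 2): d=(14,-8) top-left  bias=+0
  edge (14, 2)→(8, 16): d=(-6,14) right/bottom  bias=-1
  edge (8, 16)→(0, 10): d=(-8,-6) top-left  bias=+0
    (6,1)@(13, 3): e=[6,8,134] → █
    (7,1)@(15, 3): e=[22,-20,146] → ·
    (4,2)@(9, 5): e=[2,52,94] → █
    (5,2)@(11, 5): e=[18,24,106] → █
    (6,2)@(13, 5): e=[34,-4,118] → ·
    (3,3)@(7, 7): e=[14,68,66] → █
    (6,3)@(13, 7): e=[62,-16,102] → ·
    (1,4)@(3, 9): e=[10,112,26] → █
    (2,4)@(5, 9): e=[26,84,38] → █
    (5,4)@(11, 9): e=[74,0,74] → ·  [on edge]
    (1,5)@(3, 11): e=[38,100,10] → █
    (5,5)@(11, 11): e=[102,-12,58] → ·
  covered (18 px):
    · · · · · · · · · · ·
    · · · · · · █ · · · ·
    · · · · █ █ · · · · ·
    · · · █ █ █ · · · · ·
    · █ █ █ █ · · · · · ·
    · █ █ █ █ · · · · · ·
    · · █ █ █ · · · · · ·
    · · · █ · · · · · · ·
    · · · · · · · · · · ·
    · · · · · · · · · · ·

Final: [[1,2],[2,2],[3,2],[4,2],[5,2],[6,2],[7,2],[3,3],[4,3]]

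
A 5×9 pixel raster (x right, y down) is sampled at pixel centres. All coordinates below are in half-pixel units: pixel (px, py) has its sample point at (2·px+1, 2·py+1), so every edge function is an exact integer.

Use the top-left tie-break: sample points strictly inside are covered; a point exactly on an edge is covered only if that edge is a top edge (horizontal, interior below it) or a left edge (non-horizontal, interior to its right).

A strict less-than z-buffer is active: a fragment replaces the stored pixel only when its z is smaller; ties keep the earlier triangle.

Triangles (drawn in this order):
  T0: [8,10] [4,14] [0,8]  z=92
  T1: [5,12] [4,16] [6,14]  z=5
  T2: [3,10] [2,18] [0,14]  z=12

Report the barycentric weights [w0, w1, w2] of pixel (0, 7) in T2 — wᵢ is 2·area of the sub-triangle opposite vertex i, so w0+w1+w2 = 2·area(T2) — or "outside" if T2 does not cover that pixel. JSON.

T0:
  2·area = 40
  edge (8, 10)→(4, 14): d=(-4,4) right/bottom  bias=-1
  edge (4, 14)→(0, 8): d=(-4,-6) top-left  bias=+0
  edge (0, 8)→(8, 10): d=(8,2) right/bottom  bias=-1
    (0,4)@(1, 9): e=[32,2,6] → X
    (1,4)@(3, 9): e=[24,14,2] → X
    (2,4)@(5, 9): e=[16,26,-2] → .
    (4,4)@(9, 9): e=[0,50,-10] → .  [on edge]
    (0,5)@(1, 11): e=[24,-6,22] → .
    (1,5)@(3, 11): e=[16,6,18] → X
    (2,5)@(5, 11): e=[8,18,14] → X
    (3,5)@(7, 11): e=[0,30,10] → .  [on edge]
    (1,6)@(3, 13): e=[8,-2,34] → .
    (2,6)@(5, 13): e=[0,10,30] → .  [on edge]
    (1,7)@(3, 15): e=[0,-10,50] → .  [on edge]
    (0,8)@(1, 17): e=[0,-30,70] → .  [on edge]
  covered (4 px):
    . . . . .
    . . . . .
    . . . . .
    . . . . .
    X X . . .
    . X X . .
    . . . . .
    . . . . .
    . . . . .
T1:
  2·area = 6  (B↔C swapped to make it positive)
  edge (5, 12)→(6, 14): d=(1,2) right/bottom  bias=-1
  edge (6, 14)→(4, 16): d=(-2,2) right/bottom  bias=-1
  edge (4, 16)→(5, 12): d=(1,-4) top-left  bias=+0
    (4,5)@(9, 11): e=[-9,0,15] → .  [on edge]
    (2,6)@(5, 13): e=[1,4,1] → X
    (3,6)@(7, 13): e=[-3,0,9] → .  [on edge]
    (2,7)@(5, 15): e=[3,0,3] → .  [on edge]
    (1,8)@(3, 17): e=[9,0,-3] → .  [on edge]
  covered (1 px):
    . . . . .
    . . . . .
    . . . . .
    . . . . .
    . . . . .
    . . . . .
    . . X . .
    . . . . .
    . . . . .
T2:
  2·area = 20
  edge (3, 10)→(2, 18): d=(-1,8) right/bottom  bias=-1
  edge (2, 18)→(0, 14): d=(-2,-4) top-left  bias=+0
  edge (0, 14)→(3, 10): d=(3,-4) top-left  bias=+0
    (0,6)@(1, 13): e=[13,6,1] → X
    (1,6)@(3, 13): e=[-3,14,9] → .
    (0,7)@(1, 15): e=[11,2,7] → X
    (1,7)@(3, 15): e=[-5,10,15] → .
    (0,8)@(1, 17): e=[9,-2,13] → .
  covered (2 px):
    . . . . .
    . . . . .
    . . . . .
    . . . . .
    . . . . .
    . . . . .
    X . . . .
    X . . . .
    . . . . .

Answer: [2,7,11]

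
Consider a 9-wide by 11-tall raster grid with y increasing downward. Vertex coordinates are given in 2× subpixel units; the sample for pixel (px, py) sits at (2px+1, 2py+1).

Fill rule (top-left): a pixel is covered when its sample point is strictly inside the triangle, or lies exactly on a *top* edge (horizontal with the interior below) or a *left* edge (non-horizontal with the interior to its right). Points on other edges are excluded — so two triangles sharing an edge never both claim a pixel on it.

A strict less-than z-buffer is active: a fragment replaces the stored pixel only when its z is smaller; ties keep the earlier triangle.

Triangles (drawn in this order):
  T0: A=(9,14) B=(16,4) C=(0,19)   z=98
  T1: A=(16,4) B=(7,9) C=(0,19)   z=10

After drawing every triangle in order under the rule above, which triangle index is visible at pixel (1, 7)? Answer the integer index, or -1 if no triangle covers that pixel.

T0:
  2·area = 55  (B↔C swapped to make it positive)
  edge (9, 14)→(0, 19): d=(-9,5) right/bottom  bias=-1
  edge (0, 19)→(16, 4): d=(16,-15) top-left  bias=+0
  edge (16, 4)→(9, 14): d=(-7,10) right/bottom  bias=-1
    (7,2)@(15, 5): e=[51,1,3] → X
    (8,2)@(17, 5): e=[41,31,-17] → .
    (6,3)@(13, 7): e=[43,3,9] → X
    (7,3)@(15, 7): e=[33,33,-11] → .
    (5,4)@(11, 9): e=[35,5,15] → X
    (6,4)@(13, 9): e=[25,35,-5] → .
    (4,5)@(9, 11): e=[27,7,21] → X
    (6,5)@(13, 11): e=[7,67,-19] → .
    (3,6)@(7, 13): e=[19,9,27] → X
    (5,6)@(11, 13): e=[-1,69,-13] → .
    (2,7)@(5, 15): e=[11,11,33] → X
    (4,7)@(9, 15): e=[-9,71,-7] → .
  covered (10 px):
    . . . . . . . . .
    . . . . . . . . .
    . . . . . . . X .
    . . . . . . X . .
    . . . . . X . . .
    . . . . X X . . .
    . . . X X . . . .
    . . X X . . . . .
    . X . . . . . . .
    . . . . . . . . .
    . . . . . . . . .
T1:
  2·area = 55  (B↔C swapped to make it positive)
  edge (16, 4)→(0, 19): d=(-16,15) right/bottom  bias=-1
  edge (0, 19)→(7, 9): d=(7,-10) top-left  bias=+0
  edge (7, 9)→(16, 4): d=(9,-5) top-left  bias=+0
    (5,3)@(11, 7): e=[27,26,2] → X
    (6,3)@(13, 7): e=[-3,46,12] → .
    (3,4)@(7, 9): e=[55,0,0] → X  [on edge]
    (4,4)@(9, 9): e=[25,20,10] → X
    (5,4)@(11, 9): e=[-5,40,20] → .
    (3,5)@(7, 11): e=[23,14,18] → X
    (4,5)@(9, 11): e=[-7,34,28] → .
    (2,6)@(5, 13): e=[21,8,26] → X
    (3,6)@(7, 13): e=[-9,28,36] → .
    (1,7)@(3, 15): e=[19,2,34] → X
    (2,7)@(5, 15): e=[-11,22,44] → .
    (1,8)@(3, 17): e=[-13,16,52] → .
  covered (6 px):
    . . . . . . . . .
    . . . . . . . . .
    . . . . . . . . .
    . . . . . X . . .
    . . . X X . . . .
    . . . X . . . . .
    . . X . . . . . .
    . X . . . . . . .
    . . . . . . . . .
    . . . . . . . . .
    . . . . . . . . .

Z-buffer (winner per pixel, '.' = empty):
  . . . . . . . . .
  . . . . . . . . .
  . . . . . . . 0 .
  . . . . . 1 0 . .
  . . . 1 1 0 . . .
  . . . 1 0 0 . . .
  . . 1 0 0 . . . .
  . 1 0 0 . . . . .
  . 0 . . . . . . .
  . . . . . . . . .
  . . . . . . . . .

Answer: 1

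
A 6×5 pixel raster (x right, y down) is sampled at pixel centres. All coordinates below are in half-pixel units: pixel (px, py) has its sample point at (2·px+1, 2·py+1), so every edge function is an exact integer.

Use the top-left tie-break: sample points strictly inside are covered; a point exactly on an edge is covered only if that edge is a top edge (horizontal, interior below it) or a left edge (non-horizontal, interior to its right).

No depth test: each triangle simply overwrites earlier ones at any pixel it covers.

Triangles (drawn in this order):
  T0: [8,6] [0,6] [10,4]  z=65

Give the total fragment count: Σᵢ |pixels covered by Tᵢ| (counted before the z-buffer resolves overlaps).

T0:
  2·area = 16
  edge (8, 6)→(0, 6): d=(-8,0) right/bottom  bias=-1
  edge (0, 6)→(10, 4): d=(10,-2) top-left  bias=+0
  edge (10, 4)→(8, 6): d=(-2,2) right/bottom  bias=-1
    (5,1)@(11, 3): e=[24,-8,0] → .  [on edge]
    (2,2)@(5, 5): e=[8,0,8] → X  [on edge]
    (3,2)@(7, 5): e=[8,4,4] → X
    (4,2)@(9, 5): e=[8,8,0] → .  [on edge]
    (2,3)@(5, 7): e=[-8,20,4] → .
    (3,3)@(7, 7): e=[-8,24,0] → .  [on edge]
    (2,4)@(5, 9): e=[-24,40,0] → .  [on edge]
  covered (2 px):
    . . . . . .
    . . . . . .
    . . X X . .
    . . . . . .
    . . . . . .

Answer: 2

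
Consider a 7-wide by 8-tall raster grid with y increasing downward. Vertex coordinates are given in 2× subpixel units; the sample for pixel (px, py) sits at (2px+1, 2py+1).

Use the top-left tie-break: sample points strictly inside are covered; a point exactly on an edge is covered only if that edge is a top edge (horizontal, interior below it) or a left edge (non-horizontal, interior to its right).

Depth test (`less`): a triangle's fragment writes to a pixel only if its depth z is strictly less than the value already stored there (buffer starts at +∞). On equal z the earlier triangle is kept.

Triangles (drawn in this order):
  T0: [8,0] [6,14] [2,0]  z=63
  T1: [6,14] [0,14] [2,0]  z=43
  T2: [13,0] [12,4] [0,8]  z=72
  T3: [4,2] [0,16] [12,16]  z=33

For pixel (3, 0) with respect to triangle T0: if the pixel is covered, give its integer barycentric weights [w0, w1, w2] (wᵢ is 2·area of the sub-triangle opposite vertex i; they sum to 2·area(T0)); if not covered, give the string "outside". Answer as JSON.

T0:
  2·area = 84
  edge (8, 0)→(6, 14): d=(-2,14) right/bottom  bias=-1
  edge (6, 14)→(2, 0): d=(-4,-14) top-left  bias=+0
  edge (2, 0)→(8, 0): d=(6,0) top-left  bias=+0
    (1,0)@(3, 1): e=[68,10,6] → █
    (2,0)@(5, 1): e=[40,38,6] → █
    (3,0)@(7, 1): e=[12,66,6] → █
    (4,0)@(9, 1): e=[-16,94,6] → ·
    (1,1)@(3, 3): e=[64,2,18] → █
    (4,1)@(9, 3): e=[-20,86,18] → ·
    (1,2)@(3, 5): e=[60,-6,30] → ·
    (2,2)@(5, 5): e=[32,22,30] → █
    (4,2)@(9, 5): e=[-24,78,30] → ·
    (2,3)@(5, 7): e=[28,14,42] → █
    (3,3)@(7, 7): e=[0,42,42] → ·  [on edge]
    (2,4)@(5, 9): e=[24,6,54] → █
  covered (10 px):
    · █ █ █ · · ·
    · █ █ █ · · ·
    · · █ █ · · ·
    · · █ · · · ·
    · · █ · · · ·
    · · · · · · ·
    · · · · · · ·
    · · · · · · ·
T1:
  2·area = 84
  edge (6, 14)→(0, 14): d=(-6,0) right/bottom  bias=-1
  edge (0, 14)→(2, 0): d=(2,-14) top-left  bias=+0
  edge (2, 0)→(6, 14): d=(4,14) right/bottom  bias=-1
    (1,2)@(3, 5): e=[54,24,6] → █
    (2,2)@(5, 5): e=[54,52,-22] → ·
    (0,3)@(1, 7): e=[42,0,42] → █  [on edge]
    (2,3)@(5, 7): e=[42,56,-14] → ·
    (0,4)@(1, 9): e=[30,4,50] → █
    (2,4)@(5, 9): e=[30,60,-6] → ·
    (0,5)@(1, 11): e=[18,8,58] → █
    (2,5)@(5, 11): e=[18,64,2] → █
    (3,5)@(7, 11): e=[18,92,-26] → ·
    (0,6)@(1, 13): e=[6,12,66] → █
    (3,6)@(7, 13): e=[6,96,-18] → ·
    (0,7)@(1, 15): e=[-6,16,74] → ·
  covered (11 px):
    · · · · · · ·
    · · · · · · ·
    · █ · · · · ·
    █ █ · · · · ·
    █ █ · · · · ·
    █ █ █ · · · ·
    █ █ █ · · · ·
    · · · · · · ·
T2:
  2·area = 44
  edge (13, 0)→(12, 4): d=(-1,4) right/bottom  bias=-1
  edge (12, 4)→(0, 8): d=(-12,4) right/bottom  bias=-1
  edge (0, 8)→(13, 0): d=(13,-8) top-left  bias=+0
    (4,1)@(9, 3): e=[13,24,7] → █
    (5,1)@(11, 3): e=[5,16,23] → █
    (6,1)@(13, 3): e=[-3,8,39] → ·
    (2,2)@(5, 5): e=[27,16,1] → █
    (3,2)@(7, 5): e=[19,8,17] → █
    (4,2)@(9, 5): e=[11,0,33] → ·  [on edge]
    (5,2)@(11, 5): e=[3,-8,49] → ·
    (1,3)@(3, 7): e=[33,0,11] → ·  [on edge]
    (2,3)@(5, 7): e=[25,-8,27] → ·
    (3,3)@(7, 7): e=[17,-16,43] → ·
  covered (4 px):
    · · · · · · ·
    · · · · █ █ ·
    · · █ █ · · ·
    · · · · · · ·
    · · · · · · ·
    · · · · · · ·
    · · · · · · ·
    · · · · · · ·
T3:
  2·area = 168  (B↔C swapped to make it positive)
  edge (4, 2)→(12, 16): d=(8,14) right/bottom  bias=-1
  edge (12, 16)→(0, 16): d=(-12,0) right/bottom  bias=-1
  edge (0, 16)→(4, 2): d=(4,-14) top-left  bias=+0
    (2,2)@(5, 5): e=[10,132,26] → █
    (3,2)@(7, 5): e=[-18,132,54] → ·
    (1,3)@(3, 7): e=[54,108,6] → █
    (3,3)@(7, 7): e=[-2,108,62] → ·
    (1,4)@(3, 9): e=[70,84,14] → █
    (3,4)@(7, 9): e=[14,84,70] → █
    (4,4)@(9, 9): e=[-14,84,98] → ·
    (1,5)@(3, 11): e=[86,60,22] → █
    (4,5)@(9, 11): e=[2,60,106] → █
    (5,5)@(11, 11): e=[-26,60,134] → ·
    (0,6)@(1, 13): e=[130,36,2] → █
    (5,6)@(11, 13): e=[-10,36,142] → ·
  covered (21 px):
    · · · · · · ·
    · · · · · · ·
    · · █ · · · ·
    · █ █ · · · ·
    · █ █ █ · · ·
    · █ █ █ █ · ·
    █ █ █ █ █ · ·
    █ █ █ █ █ █ ·

Final: [66,6,12]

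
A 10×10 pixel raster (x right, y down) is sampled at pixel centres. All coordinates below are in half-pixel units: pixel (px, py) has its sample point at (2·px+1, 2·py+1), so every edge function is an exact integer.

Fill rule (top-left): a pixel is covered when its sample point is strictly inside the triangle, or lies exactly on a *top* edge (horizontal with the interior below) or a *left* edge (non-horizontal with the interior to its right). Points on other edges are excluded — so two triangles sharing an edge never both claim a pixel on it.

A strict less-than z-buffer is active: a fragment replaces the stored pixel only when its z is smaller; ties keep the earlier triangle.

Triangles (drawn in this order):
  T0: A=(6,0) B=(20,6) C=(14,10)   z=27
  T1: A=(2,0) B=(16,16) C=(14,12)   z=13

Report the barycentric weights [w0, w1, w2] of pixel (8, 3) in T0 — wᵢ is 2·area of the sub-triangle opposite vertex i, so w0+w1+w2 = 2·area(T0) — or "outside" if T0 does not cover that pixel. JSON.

T0:
  2·area = 92
  edge (6, 0)→(20, 6): d=(14,6) right/bottom  bias=-1
  edge (20, 6)→(14, 10): d=(-6,4) right/bottom  bias=-1
  edge (14, 10)→(6, 0): d=(-8,-10) top-left  bias=+0
    (3,0)@(7, 1): e=[8,82,2] → █
    (4,0)@(9, 1): e=[-4,74,22] → ·
    (3,1)@(7, 3): e=[36,70,-14] → ·
    (4,1)@(9, 3): e=[24,62,6] → █
    (5,1)@(11, 3): e=[12,54,26] → █
    (6,1)@(13, 3): e=[0,46,46] → ·  [on edge]
    (4,2)@(9, 5): e=[52,50,-10] → ·
    (5,2)@(11, 5): e=[40,42,10] → █
    (6,2)@(13, 5): e=[28,34,30] → █
    (7,2)@(15, 5): e=[16,26,50] → █
    (8,2)@(17, 5): e=[4,18,70] → █
    (9,2)@(19, 5): e=[-8,10,90] → ·
  covered (11 px):
    · · · █ · · · · · ·
    · · · · █ █ · · · ·
    · · · · · █ █ █ █ ·
    · · · · · · █ █ █ ·
    · · · · · · · █ · ·
    · · · · · · · · · ·
    · · · · · · · · · ·
    · · · · · · · · · ·
    · · · · · · · · · ·
    · · · · · · · · · ·
T1:
  2·area = 24  (B↔C swapped to make it positive)
  edge (2, 0)→(14, 12): d=(12,12) right/bottom  bias=-1
  edge (14, 12)→(16, 16): d=(2,4) right/bottom  bias=-1
  edge (16, 16)→(2, 0): d=(-14,-16) top-left  bias=+0
    (1,0)@(3, 1): e=[0,22,2] → ·  [on edge]
    (2,1)@(5, 3): e=[0,18,6] → ·  [on edge]
    (3,2)@(7, 5): e=[0,14,10] → ·  [on edge]
    (4,3)@(9, 7): e=[0,10,14] → ·  [on edge]
    (5,4)@(11, 9): e=[0,6,18] → ·  [on edge]
    (6,5)@(13, 11): e=[0,2,22] → ·  [on edge]
    (7,6)@(15, 13): e=[0,-2,26] → ·  [on edge]
    (8,7)@(17, 15): e=[0,-6,30] → ·  [on edge]
    (9,8)@(19, 17): e=[0,-10,34] → ·  [on edge]
  covered (0 px):
    · · · · · · · · · ·
    · · · · · · · · · ·
    · · · · · · · · · ·
    · · · · · · · · · ·
    · · · · · · · · · ·
    · · · · · · · · · ·
    · · · · · · · · · ·
    · · · · · · · · · ·
    · · · · · · · · · ·
    · · · · · · · · · ·

Result: [6,54,32]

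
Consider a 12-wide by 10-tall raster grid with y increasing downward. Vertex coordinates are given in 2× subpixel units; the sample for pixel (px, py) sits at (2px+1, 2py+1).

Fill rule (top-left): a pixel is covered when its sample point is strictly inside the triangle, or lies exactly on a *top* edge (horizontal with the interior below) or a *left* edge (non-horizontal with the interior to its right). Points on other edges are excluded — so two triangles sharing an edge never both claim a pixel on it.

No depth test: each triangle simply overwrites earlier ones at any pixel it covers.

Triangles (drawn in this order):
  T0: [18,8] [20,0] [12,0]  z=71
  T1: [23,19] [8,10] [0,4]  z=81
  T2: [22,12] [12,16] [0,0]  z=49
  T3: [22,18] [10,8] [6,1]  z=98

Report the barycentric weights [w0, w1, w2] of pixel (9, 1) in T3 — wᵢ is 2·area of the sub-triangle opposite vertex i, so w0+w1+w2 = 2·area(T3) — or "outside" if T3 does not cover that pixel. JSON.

T0:
  2·area = 64  (B↔C swapped to make it positive)
  edge (18, 8)→(12, 0): d=(-6,-8) top-left  bias=+0
  edge (12, 0)→(20, 0): d=(8,0) top-left  bias=+0
  edge (20, 0)→(18, 8): d=(-2,8) right/bottom  bias=-1
    (6,0)@(13, 1): e=[2,8,54] → █
    (7,0)@(15, 1): e=[18,8,38] → █
    (8,0)@(17, 1): e=[34,8,22] → █
    (9,0)@(19, 1): e=[50,8,6] → █
    (10,0)@(21, 1): e=[66,8,-10] → ·
    (6,1)@(13, 3): e=[-10,24,50] → ·
    (7,1)@(15, 3): e=[6,24,34] → █
    (10,1)@(21, 3): e=[54,24,-14] → ·
    (7,2)@(15, 5): e=[-6,40,30] → ·
    (8,2)@(17, 5): e=[10,40,14] → █
    (9,2)@(19, 5): e=[26,40,-2] → ·
    (8,3)@(17, 7): e=[-2,56,10] → ·
  covered (8 px):
    · · · · · · █ █ █ █ · ·
    · · · · · · · █ █ █ · ·
    · · · · · · · · █ · · ·
    · · · · · · · · · · · ·
    · · · · · · · · · · · ·
    · · · · · · · · · · · ·
    · · · · · · · · · · · ·
    · · · · · · · · · · · ·
    · · · · · · · · · · · ·
    · · · · · · · · · · · ·
T1:
  2·area = 18
  edge (23, 19)→(8, 10): d=(-15,-9) top-left  bias=+0
  edge (8, 10)→(0, 4): d=(-8,-6) top-left  bias=+0
  edge (0, 4)→(23, 19): d=(23,15) right/bottom  bias=-1
    (1,3)@(3, 7): e=[0,-6,24] → ·  [on edge]
    (3,4)@(7, 9): e=[6,2,10] → █
    (4,4)@(9, 9): e=[24,14,-20] → ·
    (3,5)@(7, 11): e=[-24,-14,56] → ·
    (6,6)@(13, 13): e=[0,6,12] → █  [on edge]
    (7,6)@(15, 13): e=[18,18,-18] → ·
    (6,7)@(13, 15): e=[-30,-10,58] → ·
    (11,9)@(23, 19): e=[0,18,0] → ·  [on edge]
  covered (2 px):
    · · · · · · · · · · · ·
    · · · · · · · · · · · ·
    · · · · · · · · · · · ·
    · · · · · · · · · · · ·
    · · · █ · · · · · · · ·
    · · · · · · · · · · · ·
    · · · · · · █ · · · · ·
    · · · · · · · · · · · ·
    · · · · · · · · · · · ·
    · · · · · · · · · · · ·
T2:
  2·area = 208
  edge (22, 12)→(12, 16): d=(-10,4) right/bottom  bias=-1
  edge (12, 16)→(0, 0): d=(-12,-16) top-left  bias=+0
  edge (0, 0)→(22, 12): d=(22,12) right/bottom  bias=-1
    (0,0)@(1, 1): e=[194,4,10] → █
    (1,0)@(3, 1): e=[186,36,-14] → ·
    (0,1)@(1, 3): e=[174,-20,54] → ·
    (1,1)@(3, 3): e=[166,12,30] → █
    (2,1)@(5, 3): e=[158,44,6] → █
    (3,1)@(7, 3): e=[150,76,-18] → ·
    (1,2)@(3, 5): e=[146,-12,74] → ·
    (2,2)@(5, 5): e=[138,20,50] → █
    (3,2)@(7, 5): e=[130,52,26] → █
    (4,2)@(9, 5): e=[122,84,2] → █
    (5,2)@(11, 5): e=[114,116,-22] → ·
    (2,3)@(5, 7): e=[118,-4,94] → ·
  covered (26 px):
    █ · · · · · · · · · · ·
    · █ █ · · · · · · · · ·
    · · █ █ █ · · · · · · ·
    · · · █ █ █ · · · · · ·
    · · · █ █ █ █ █ · · · ·
    · · · · █ █ █ █ █ █ · ·
    · · · · · █ █ █ █ █ · ·
    · · · · · · █ · · · · ·
    · · · · · · · · · · · ·
    · · · · · · · · · · · ·
T3:
  2·area = 44
  edge (22, 18)→(10, 8): d=(-12,-10) top-left  bias=+0
  edge (10, 8)→(6, 1): d=(-4,-7) top-left  bias=+0
  edge (6, 1)→(22, 18): d=(16,17) right/bottom  bias=-1
    (4,2)@(9, 5): e=[26,5,13] → █
    (5,2)@(11, 5): e=[46,19,-21] → ·
    (4,3)@(9, 7): e=[2,-3,45] → ·
    (5,3)@(11, 7): e=[22,11,11] → █
    (6,3)@(13, 7): e=[42,25,-23] → ·
    (5,4)@(11, 9): e=[-2,3,43] → ·
    (6,4)@(13, 9): e=[18,17,9] → █
    (7,4)@(15, 9): e=[38,31,-25] → ·
    (6,5)@(13, 11): e=[-6,9,41] → ·
    (7,5)@(15, 11): e=[14,23,7] → █
    (8,5)@(17, 11): e=[34,37,-27] → ·
    (7,6)@(15, 13): e=[-10,15,39] → ·
  covered (7 px):
    · · · · · · · · · · · ·
    · · · · · · · · · · · ·
    · · · · █ · · · · · · ·
    · · · · · █ · · · · · ·
    · · · · · · █ · · · · ·
    · · · · · · · █ · · · ·
    · · · · · · · · █ · · ·
    · · · · · · · · · █ · ·
    · · · · · · · · · · █ ·
    · · · · · · · · · · · ·

Result: "outside"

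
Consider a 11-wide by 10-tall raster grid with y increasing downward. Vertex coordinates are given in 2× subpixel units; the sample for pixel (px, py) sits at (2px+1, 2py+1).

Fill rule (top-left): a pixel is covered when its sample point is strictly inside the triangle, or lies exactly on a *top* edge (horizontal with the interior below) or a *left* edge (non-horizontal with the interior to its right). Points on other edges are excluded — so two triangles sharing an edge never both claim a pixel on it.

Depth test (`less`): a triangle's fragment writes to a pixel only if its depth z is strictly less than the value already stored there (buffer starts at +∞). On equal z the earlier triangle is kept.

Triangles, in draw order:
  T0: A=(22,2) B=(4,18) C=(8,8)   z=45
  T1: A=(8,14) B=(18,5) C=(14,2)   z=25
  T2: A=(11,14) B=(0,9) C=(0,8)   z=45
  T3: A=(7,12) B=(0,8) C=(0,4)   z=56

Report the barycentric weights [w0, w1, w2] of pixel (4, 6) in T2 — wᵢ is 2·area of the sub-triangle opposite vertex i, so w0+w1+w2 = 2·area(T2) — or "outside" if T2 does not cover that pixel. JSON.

T0:
  2·area = 116
  edge (22, 2)→(4, 18): d=(-18,16) right/bottom  bias=-1
  edge (4, 18)→(8, 8): d=(4,-10) top-left  bias=+0
  edge (8, 8)→(22, 2): d=(14,-6) top-left  bias=+0
    (7,2)@(15, 5): e=[58,58,0] → █  [on edge]
    (8,2)@(17, 5): e=[26,78,12] → █
    (9,2)@(19, 5): e=[-6,98,24] → ·
    (5,3)@(11, 7): e=[86,26,4] → █
    (6,3)@(13, 7): e=[54,46,16] → █
    (8,3)@(17, 7): e=[-10,86,40] → ·
    (4,4)@(9, 9): e=[82,14,20] → █
    (7,4)@(15, 9): e=[-14,74,56] → ·
    (0,5)@(1, 11): e=[174,-58,0] → ·  [on edge]
    (3,5)@(7, 11): e=[78,2,36] → █
    (6,5)@(13, 11): e=[-18,62,72] → ·
    (3,6)@(7, 13): e=[42,10,64] → █
  covered (15 px):
    · · · · · · · · · · ·
    · · · · · · · · · · ·
    · · · · · · · █ █ · ·
    · · · · · █ █ █ · · ·
    · · · · █ █ █ · · · ·
    · · · █ █ █ · · · · ·
    · · · █ █ · · · · · ·
    · · · █ · · · · · · ·
    · · █ · · · · · · · ·
    · · · · · · · · · · ·
T1:
  2·area = 66  (B↔C swapped to make it positive)
  edge (8, 14)→(14, 2): d=(6,-12) top-left  bias=+0
  edge (14, 2)→(18, 5): d=(4,3) right/bottom  bias=-1
  edge (18, 5)→(8, 14): d=(-10,9) right/bottom  bias=-1
    (7,1)@(15, 3): e=[18,1,47] → █
    (8,1)@(17, 3): e=[42,-5,29] → ·
    (6,2)@(13, 5): e=[6,15,45] → █
    (8,2)@(17, 5): e=[54,3,9] → █
    (9,2)@(19, 5): e=[78,-3,-9] → ·
    (6,3)@(13, 7): e=[18,23,25] → █
    (8,3)@(17, 7): e=[66,11,-11] → ·
    (5,4)@(11, 9): e=[6,37,23] → █
    (7,4)@(15, 9): e=[54,25,-13] → ·
    (5,5)@(11, 11): e=[18,45,3] → █
    (6,5)@(13, 11): e=[42,39,-15] → ·
    (4,6)@(9, 13): e=[6,59,1] → █
  covered (10 px):
    · · · · · · · · · · ·
    · · · · · · · █ · · ·
    · · · · · · █ █ █ · ·
    · · · · · · █ █ · · ·
    · · · · · █ █ · · · ·
    · · · · · █ · · · · ·
    · · · · █ · · · · · ·
    · · · · · · · · · · ·
    · · · · · · · · · · ·
    · · · · · · · · · · ·
T2:
  2·area = 11
  edge (11, 14)→(0, 9): d=(-11,-5) top-left  bias=+0
  edge (0, 9)→(0, 8): d=(0,-1) top-left  bias=+0
  edge (0, 8)→(11, 14): d=(11,6) right/bottom  bias=-1
    (0,4)@(1, 9): e=[5,1,5] → █
    (1,4)@(3, 9): e=[15,3,-7] → ·
    (0,5)@(1, 11): e=[-17,1,27] → ·
    (2,5)@(5, 11): e=[3,5,3] → █
    (3,5)@(7, 11): e=[13,7,-9] → ·
    (2,6)@(5, 13): e=[-19,5,25] → ·
    (4,6)@(9, 13): e=[1,9,1] → █
    (5,6)@(11, 13): e=[11,11,-11] → ·
    (4,7)@(9, 15): e=[-21,9,23] → ·
  covered (3 px):
    · · · · · · · · · · ·
    · · · · · · · · · · ·
    · · · · · · · · · · ·
    · · · · · · · · · · ·
    █ · · · · · · · · · ·
    · · █ · · · · · · · ·
    · · · · █ · · · · · ·
    · · · · · · · · · · ·
    · · · · · · · · · · ·
    · · · · · · · · · · ·
T3:
  2·area = 28
  edge (7, 12)→(0, 8): d=(-7,-4) top-left  bias=+0
  edge (0, 8)→(0, 4): d=(0,-4) top-left  bias=+0
  edge (0, 4)→(7, 12): d=(7,8) right/bottom  bias=-1
    (0,3)@(1, 7): e=[11,4,13] → █
    (1,3)@(3, 7): e=[19,12,-3] → ·
    (0,4)@(1, 9): e=[-3,4,27] → ·
    (1,4)@(3, 9): e=[5,12,11] → █
    (2,4)@(5, 9): e=[13,20,-5] → ·
    (1,5)@(3, 11): e=[-9,12,25] → ·
  covered (2 px):
    · · · · · · · · · · ·
    · · · · · · · · · · ·
    · · · · · · · · · · ·
    █ · · · · · · · · · ·
    · █ · · · · · · · · ·
    · · · · · · · · · · ·
    · · · · · · · · · · ·
    · · · · · · · · · · ·
    · · · · · · · · · · ·
    · · · · · · · · · · ·

Answer: [9,1,1]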